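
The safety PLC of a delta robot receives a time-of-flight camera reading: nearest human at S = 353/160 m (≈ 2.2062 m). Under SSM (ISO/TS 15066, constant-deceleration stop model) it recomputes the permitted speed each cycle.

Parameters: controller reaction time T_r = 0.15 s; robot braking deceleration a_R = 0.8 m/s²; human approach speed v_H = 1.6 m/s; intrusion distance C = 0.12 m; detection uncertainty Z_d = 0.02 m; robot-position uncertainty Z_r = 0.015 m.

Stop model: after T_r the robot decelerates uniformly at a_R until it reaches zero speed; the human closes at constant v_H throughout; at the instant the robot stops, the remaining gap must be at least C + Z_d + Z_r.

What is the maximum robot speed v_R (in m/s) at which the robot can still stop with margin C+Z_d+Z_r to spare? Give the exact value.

v_R_max = 7/10 m/s = 0.7000 m/s

collect terms ⇒ (5/8)·v_R² + (43/20)·v_R + (-1449/800) = 0
  disc = (43/20)² − 4·(5/8)·(-1449/800) = 14641/1600 ; √disc = 121/40
  v_R = (−(43/20) + 121/40) / (2·(5/8)) = 7/10 m/s
check:
T_s = v_R/a_R = (7/10)/(4/5) = 0.8750 s
reaction-phase robot travel = 0.7000·0.1500 = 0.1050 m
braking distance = 0.7000²/(2·0.8000) = 0.3063 m
human closes 1.6000·1.0250 = 1.6400 m
C+Z_d+Z_r = 0.1200+0.0200+0.0150 = 0.1550 m
sum ≈ 0.1050+0.3063+1.6400+0.1550 ≈ 2.2062 m = S ✓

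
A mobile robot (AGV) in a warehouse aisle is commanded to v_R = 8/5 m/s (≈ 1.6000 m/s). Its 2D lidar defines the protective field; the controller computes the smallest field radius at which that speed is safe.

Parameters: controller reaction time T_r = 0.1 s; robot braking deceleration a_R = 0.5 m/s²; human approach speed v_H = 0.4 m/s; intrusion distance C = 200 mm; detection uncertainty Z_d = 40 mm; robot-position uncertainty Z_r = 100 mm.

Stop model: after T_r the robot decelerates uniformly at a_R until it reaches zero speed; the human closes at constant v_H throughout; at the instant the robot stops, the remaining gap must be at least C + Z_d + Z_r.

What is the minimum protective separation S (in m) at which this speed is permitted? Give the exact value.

stop time T_s = (8/5)/(1/2) = 3.2000 s
reaction-phase robot travel = 1.6000·0.1000 = 0.1600 m
braking distance = 1.6000²/(2·0.5000) = 2.5600 m
human closes 0.4000·3.3000 = 1.3200 m
margins: 0.2000+0.0400+0.1000 = 0.3400 m
S_min ≈ 0.1600+2.5600+1.3200+0.3400  ⇒  S_min = 219/50 m

S_min = 219/50 m = 4.3800 m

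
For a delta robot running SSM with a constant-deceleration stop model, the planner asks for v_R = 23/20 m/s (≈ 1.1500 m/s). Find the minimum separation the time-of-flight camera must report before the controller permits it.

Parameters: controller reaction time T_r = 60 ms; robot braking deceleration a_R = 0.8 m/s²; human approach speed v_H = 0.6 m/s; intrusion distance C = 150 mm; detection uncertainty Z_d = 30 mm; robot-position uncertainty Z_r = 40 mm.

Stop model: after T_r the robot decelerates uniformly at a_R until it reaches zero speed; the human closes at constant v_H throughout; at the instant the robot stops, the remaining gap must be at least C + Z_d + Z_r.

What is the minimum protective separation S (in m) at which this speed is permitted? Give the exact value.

stop time T_s = (23/20)/(4/5) = 1.4375 s
reaction-phase robot travel = 1.1500·0.0600 = 0.0690 m
braking distance = 1.1500²/(2·0.8000) = 0.8266 m
human closes 0.6000·1.4975 = 0.8985 m
margins: 0.1500+0.0300+0.0400 = 0.2200 m
S_min ≈ 0.0690+0.8266+0.8985+0.2200  ⇒  S_min = 1289/640 m

S_min = 1289/640 m = 2.0141 m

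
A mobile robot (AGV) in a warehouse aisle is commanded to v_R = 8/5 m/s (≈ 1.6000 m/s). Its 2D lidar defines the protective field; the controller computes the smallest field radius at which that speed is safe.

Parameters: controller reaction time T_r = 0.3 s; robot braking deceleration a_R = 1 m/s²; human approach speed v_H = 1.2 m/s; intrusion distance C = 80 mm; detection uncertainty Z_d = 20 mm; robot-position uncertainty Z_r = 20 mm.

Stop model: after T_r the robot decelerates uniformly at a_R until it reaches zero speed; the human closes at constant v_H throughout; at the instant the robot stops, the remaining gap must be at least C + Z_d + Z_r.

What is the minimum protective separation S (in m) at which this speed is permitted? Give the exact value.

S_min = 104/25 m = 4.1600 m

braking lasts T_s = (8/5)/1 = 1.6000 s
reaction-phase robot travel = 1.6000·0.3000 = 0.4800 m
robot under decel: 1.6000²/(2·1.0000) = 1.2800 m
human over T_r+T_s: 1.2000·(0.3000+1.6000) = 2.2800 m
margins: 0.0800+0.0200+0.0200 = 0.1200 m
S_min ≈ 0.4800+1.2800+2.2800+0.1200  ⇒  S_min = 104/25 m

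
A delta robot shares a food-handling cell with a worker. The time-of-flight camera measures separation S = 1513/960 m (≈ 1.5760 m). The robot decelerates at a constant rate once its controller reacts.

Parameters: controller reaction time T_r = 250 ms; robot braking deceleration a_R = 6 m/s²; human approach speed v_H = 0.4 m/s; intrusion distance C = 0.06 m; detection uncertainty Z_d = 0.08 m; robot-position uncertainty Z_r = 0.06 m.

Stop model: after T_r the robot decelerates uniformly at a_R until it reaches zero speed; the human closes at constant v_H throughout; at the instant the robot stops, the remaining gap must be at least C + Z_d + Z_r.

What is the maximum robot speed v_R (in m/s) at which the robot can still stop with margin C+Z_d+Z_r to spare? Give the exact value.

v_R_max = 49/20 m/s = 2.4500 m/s

quadratic (1/12)·v² + (19/60)·v + (-245/192) = 0
  disc = (19/60)² − 4·(1/12)·(-245/192) = 841/1600 ; √disc = 29/40
  v_R = (−(19/60) + 29/40) / (2·(1/12)) = 49/20 m/s
check:
T_s = v_R/a_R = (49/20)/6 = 0.4083 s
robot covers v_R·T_r = 2.4500·0.2500 = 0.6125 m before braking
robot covers 2.4500·0.4083 − ½·6.0000·0.4083² = 0.5002 m while stopping
person approaches 0.4000·(0.2500+0.4083) = 0.2633 m
margins: 0.0600+0.0800+0.0600 = 0.2000 m
sum ≈ 0.6125+0.5002+0.2633+0.2000 ≈ 1.5760 m = S ✓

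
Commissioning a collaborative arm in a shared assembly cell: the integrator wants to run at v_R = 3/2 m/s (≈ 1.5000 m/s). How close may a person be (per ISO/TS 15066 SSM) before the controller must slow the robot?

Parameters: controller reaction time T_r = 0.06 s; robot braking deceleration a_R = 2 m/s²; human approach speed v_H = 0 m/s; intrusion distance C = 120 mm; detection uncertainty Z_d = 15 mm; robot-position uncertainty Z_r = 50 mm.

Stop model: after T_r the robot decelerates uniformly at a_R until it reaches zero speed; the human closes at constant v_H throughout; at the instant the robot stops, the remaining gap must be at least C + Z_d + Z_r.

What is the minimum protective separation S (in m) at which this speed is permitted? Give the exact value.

S_min = 67/80 m = 0.8375 m

braking lasts T_s = (3/2)/2 = 0.7500 s
robot in T_r: 1.5000·0.0600 = 0.0900 m
robot covers 1.5000·0.7500 − ½·2.0000·0.7500² = 0.5625 m while stopping
person approaches 0.0000·(0.0600+0.7500) = 0.0000 m
margins: 0.1200+0.0150+0.0500 = 0.1850 m
S_min ≈ 0.0900+0.5625+0.0000+0.1850  ⇒  S_min = 67/80 m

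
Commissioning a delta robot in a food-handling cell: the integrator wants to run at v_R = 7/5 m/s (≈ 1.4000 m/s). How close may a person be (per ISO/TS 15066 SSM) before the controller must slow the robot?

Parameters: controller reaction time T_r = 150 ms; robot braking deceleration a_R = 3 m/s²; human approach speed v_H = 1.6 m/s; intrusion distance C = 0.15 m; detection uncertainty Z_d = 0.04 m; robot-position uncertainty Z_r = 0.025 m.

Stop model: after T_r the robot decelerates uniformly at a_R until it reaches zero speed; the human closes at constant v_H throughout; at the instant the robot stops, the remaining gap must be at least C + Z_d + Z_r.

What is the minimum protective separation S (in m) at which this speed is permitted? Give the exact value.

S_min = 1043/600 m = 1.7383 m

stop time T_s = (7/5)/3 = 0.4667 s
reaction-phase robot travel = 1.4000·0.1500 = 0.2100 m
braking distance = 1.4000²/(2·3.0000) = 0.3267 m
human over T_r+T_s: 1.6000·(0.1500+0.4667) = 0.9867 m
C+Z_d+Z_r = 0.1500+0.0400+0.0250 = 0.2150 m
S_min ≈ 0.2100+0.3267+0.9867+0.2150  ⇒  S_min = 1043/600 m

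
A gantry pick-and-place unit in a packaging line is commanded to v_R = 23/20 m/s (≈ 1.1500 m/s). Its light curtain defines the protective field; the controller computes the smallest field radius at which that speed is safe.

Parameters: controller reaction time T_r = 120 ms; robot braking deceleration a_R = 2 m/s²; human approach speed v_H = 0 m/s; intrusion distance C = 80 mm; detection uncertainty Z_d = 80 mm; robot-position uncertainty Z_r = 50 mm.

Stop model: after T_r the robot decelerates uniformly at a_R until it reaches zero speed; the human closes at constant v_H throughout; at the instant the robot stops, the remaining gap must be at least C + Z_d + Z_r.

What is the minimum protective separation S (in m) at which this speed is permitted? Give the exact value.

S_min = 5429/8000 m = 0.6786 m

T_s = v_R/a_R = (23/20)/2 = 0.5750 s
robot covers v_R·T_r = 1.1500·0.1200 = 0.1380 m before braking
braking distance = 1.1500²/(2·2.0000) = 0.3306 m
human closes 0.0000·0.6950 = 0.0000 m
margins: 0.0800+0.0800+0.0500 = 0.2100 m
S_min ≈ 0.1380+0.3306+0.0000+0.2100  ⇒  S_min = 5429/8000 m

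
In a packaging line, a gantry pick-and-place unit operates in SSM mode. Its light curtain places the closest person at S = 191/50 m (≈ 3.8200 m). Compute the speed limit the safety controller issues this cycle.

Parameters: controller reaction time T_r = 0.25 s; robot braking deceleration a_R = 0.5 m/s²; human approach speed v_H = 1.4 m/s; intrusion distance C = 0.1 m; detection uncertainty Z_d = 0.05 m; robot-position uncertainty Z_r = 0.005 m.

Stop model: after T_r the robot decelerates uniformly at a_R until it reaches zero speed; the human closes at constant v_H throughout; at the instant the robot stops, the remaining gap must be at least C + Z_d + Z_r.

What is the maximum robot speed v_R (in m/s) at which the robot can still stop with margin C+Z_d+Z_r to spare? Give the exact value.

v_R_max = 17/20 m/s = 0.8500 m/s

quadratic (1)·v² + (61/20)·v + (-663/200) = 0
  disc = (61/20)² − 4·(1)·(-663/200) = 361/16 ; √disc = 19/4
  v_R = (−(61/20) + 19/4) / (2·(1)) = 17/20 m/s
check:
braking lasts T_s = (17/20)/(1/2) = 1.7000 s
robot covers v_R·T_r = 0.8500·0.2500 = 0.2125 m before braking
robot under decel: 0.8500²/(2·0.5000) = 0.7225 m
human over T_r+T_s: 1.4000·(0.2500+1.7000) = 2.7300 m
C+Z_d+Z_r = 0.1000+0.0500+0.0050 = 0.1550 m
sum ≈ 0.2125+0.7225+2.7300+0.1550 ≈ 3.8200 m = S ✓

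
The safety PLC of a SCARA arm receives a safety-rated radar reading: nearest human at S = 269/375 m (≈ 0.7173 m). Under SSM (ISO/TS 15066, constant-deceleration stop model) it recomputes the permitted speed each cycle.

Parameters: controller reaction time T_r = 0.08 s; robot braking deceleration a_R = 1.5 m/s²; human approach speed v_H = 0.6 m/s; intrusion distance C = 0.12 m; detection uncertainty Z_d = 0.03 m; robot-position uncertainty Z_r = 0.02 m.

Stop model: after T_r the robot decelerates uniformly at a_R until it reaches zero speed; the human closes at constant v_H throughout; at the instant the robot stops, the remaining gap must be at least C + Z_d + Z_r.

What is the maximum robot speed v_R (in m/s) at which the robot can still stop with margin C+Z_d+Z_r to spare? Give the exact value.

v_R_max = 7/10 m/s = 0.7000 m/s

collect terms ⇒ (1/3)·v_R² + (12/25)·v_R + (-749/1500) = 0
  disc = (12/25)² − 4·(1/3)·(-749/1500) = 5041/5625 ; √disc = 71/75
  v_R = (−(12/25) + 71/75) / (2·(1/3)) = 7/10 m/s
check:
stop time T_s = (7/10)/(3/2) = 0.4667 s
robot covers v_R·T_r = 0.7000·0.0800 = 0.0560 m before braking
robot covers 0.7000·0.4667 − ½·1.5000·0.4667² = 0.1633 m while stopping
person approaches 0.6000·(0.0800+0.4667) = 0.3280 m
C+Z_d+Z_r = 0.1200+0.0300+0.0200 = 0.1700 m
sum ≈ 0.0560+0.1633+0.3280+0.1700 ≈ 0.7173 m = S ✓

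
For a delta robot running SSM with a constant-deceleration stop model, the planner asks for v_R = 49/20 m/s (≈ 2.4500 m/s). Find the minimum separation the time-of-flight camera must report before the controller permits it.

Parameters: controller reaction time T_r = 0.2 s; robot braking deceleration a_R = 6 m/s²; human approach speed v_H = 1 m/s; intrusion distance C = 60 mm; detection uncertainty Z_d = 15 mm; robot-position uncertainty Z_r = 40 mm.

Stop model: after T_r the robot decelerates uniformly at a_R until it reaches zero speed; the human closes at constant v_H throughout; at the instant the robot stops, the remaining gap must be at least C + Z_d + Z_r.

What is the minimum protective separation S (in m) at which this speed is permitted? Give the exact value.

S_min = 329/192 m = 1.7135 m

braking lasts T_s = (49/20)/6 = 0.4083 s
robot covers v_R·T_r = 2.4500·0.2000 = 0.4900 m before braking
braking distance = 2.4500²/(2·6.0000) = 0.5002 m
human over T_r+T_s: 1.0000·(0.2000+0.4083) = 0.6083 m
C+Z_d+Z_r = 0.0600+0.0150+0.0400 = 0.1150 m
S_min ≈ 0.4900+0.5002+0.6083+0.1150  ⇒  S_min = 329/192 m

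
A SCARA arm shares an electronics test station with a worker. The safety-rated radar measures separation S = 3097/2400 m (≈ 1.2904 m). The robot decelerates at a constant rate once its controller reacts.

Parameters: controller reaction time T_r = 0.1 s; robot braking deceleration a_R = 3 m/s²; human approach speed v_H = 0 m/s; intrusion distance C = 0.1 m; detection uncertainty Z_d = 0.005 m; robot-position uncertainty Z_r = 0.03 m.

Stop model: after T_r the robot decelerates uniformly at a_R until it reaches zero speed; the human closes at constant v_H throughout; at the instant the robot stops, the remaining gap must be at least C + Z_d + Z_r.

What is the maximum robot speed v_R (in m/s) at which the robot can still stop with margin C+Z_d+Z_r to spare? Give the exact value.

at the boundary: (1/6)·v² + (1/10)·v + (-2773/2400) = 0
  disc = (1/10)² − 4·(1/6)·(-2773/2400) = 2809/3600 ; √disc = 53/60
  v_R = (−(1/10) + 53/60) / (2·(1/6)) = 47/20 m/s
check:
stop time T_s = (47/20)/3 = 0.7833 s
robot in T_r: 2.3500·0.1000 = 0.2350 m
robot covers 2.3500·0.7833 − ½·3.0000·0.7833² = 0.9204 m while stopping
human over T_r+T_s: 0.0000·(0.1000+0.7833) = 0.0000 m
margins: 0.1000+0.0050+0.0300 = 0.1350 m
sum ≈ 0.2350+0.9204+0.0000+0.1350 ≈ 1.2904 m = S ✓

v_R_max = 47/20 m/s = 2.3500 m/s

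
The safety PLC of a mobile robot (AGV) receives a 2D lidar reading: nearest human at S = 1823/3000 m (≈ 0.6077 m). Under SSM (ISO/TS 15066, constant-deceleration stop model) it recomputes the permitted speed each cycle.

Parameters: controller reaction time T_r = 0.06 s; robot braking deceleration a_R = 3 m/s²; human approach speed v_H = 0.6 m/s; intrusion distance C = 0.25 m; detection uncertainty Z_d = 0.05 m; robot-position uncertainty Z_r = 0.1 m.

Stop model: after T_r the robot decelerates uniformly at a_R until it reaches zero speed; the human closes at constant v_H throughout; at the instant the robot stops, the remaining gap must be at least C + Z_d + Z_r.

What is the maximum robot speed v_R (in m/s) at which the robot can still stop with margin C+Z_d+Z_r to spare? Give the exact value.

v_R_max = 1/2 m/s = 0.5000 m/s

at the boundary: (1/6)·v² + (13/50)·v + (-103/600) = 0
  disc = (13/50)² − 4·(1/6)·(-103/600) = 1024/5625 ; √disc = 32/75
  v_R = (−(13/50) + 32/75) / (2·(1/6)) = 1/2 m/s
check:
braking lasts T_s = (1/2)/3 = 0.1667 s
robot in T_r: 0.5000·0.0600 = 0.0300 m
braking distance = 0.5000²/(2·3.0000) = 0.0417 m
human over T_r+T_s: 0.6000·(0.0600+0.1667) = 0.1360 m
C+Z_d+Z_r = 0.2500+0.0500+0.1000 = 0.4000 m
sum ≈ 0.0300+0.0417+0.1360+0.4000 ≈ 0.6077 m = S ✓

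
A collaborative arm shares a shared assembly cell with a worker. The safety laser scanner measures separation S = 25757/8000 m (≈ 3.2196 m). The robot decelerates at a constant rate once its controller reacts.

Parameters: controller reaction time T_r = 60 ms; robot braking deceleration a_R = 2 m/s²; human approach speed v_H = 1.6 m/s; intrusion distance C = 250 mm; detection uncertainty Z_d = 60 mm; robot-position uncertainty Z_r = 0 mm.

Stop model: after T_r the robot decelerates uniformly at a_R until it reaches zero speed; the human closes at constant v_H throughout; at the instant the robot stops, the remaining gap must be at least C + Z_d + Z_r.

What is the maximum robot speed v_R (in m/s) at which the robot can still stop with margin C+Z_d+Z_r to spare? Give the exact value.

v_R_max = 41/20 m/s = 2.0500 m/s

collect terms ⇒ (1/4)·v_R² + (43/50)·v_R + (-22509/8000) = 0
  disc = (43/50)² − 4·(1/4)·(-22509/8000) = 142129/40000 ; √disc = 377/200
  v_R = (−(43/50) + 377/200) / (2·(1/4)) = 41/20 m/s
check:
braking lasts T_s = (41/20)/2 = 1.0250 s
robot in T_r: 2.0500·0.0600 = 0.1230 m
robot under decel: 2.0500²/(2·2.0000) = 1.0506 m
human closes 1.6000·1.0850 = 1.7360 m
residual clearance needed = 0.2500+0.0600+0.0000 = 0.3100 m
sum ≈ 0.1230+1.0506+1.7360+0.3100 ≈ 3.2196 m = S ✓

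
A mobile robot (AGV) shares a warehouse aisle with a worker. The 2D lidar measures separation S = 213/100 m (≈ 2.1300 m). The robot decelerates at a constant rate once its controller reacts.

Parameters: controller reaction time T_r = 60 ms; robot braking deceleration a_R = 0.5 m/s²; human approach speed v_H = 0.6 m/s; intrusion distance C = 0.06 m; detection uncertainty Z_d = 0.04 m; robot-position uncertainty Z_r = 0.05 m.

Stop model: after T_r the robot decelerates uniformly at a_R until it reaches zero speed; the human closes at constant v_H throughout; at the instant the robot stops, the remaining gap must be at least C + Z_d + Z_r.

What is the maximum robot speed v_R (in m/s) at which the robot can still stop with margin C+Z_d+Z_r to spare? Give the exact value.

v_R_max = 9/10 m/s = 0.9000 m/s

at the boundary: (1)·v² + (63/50)·v + (-243/125) = 0
  disc = (63/50)² − 4·(1)·(-243/125) = 23409/2500 ; √disc = 153/50
  v_R = (−(63/50) + 153/50) / (2·(1)) = 9/10 m/s
check:
braking lasts T_s = (9/10)/(1/2) = 1.8000 s
robot covers v_R·T_r = 0.9000·0.0600 = 0.0540 m before braking
robot under decel: 0.9000²/(2·0.5000) = 0.8100 m
person approaches 0.6000·(0.0600+1.8000) = 1.1160 m
C+Z_d+Z_r = 0.0600+0.0400+0.0500 = 0.1500 m
sum ≈ 0.0540+0.8100+1.1160+0.1500 ≈ 2.1300 m = S ✓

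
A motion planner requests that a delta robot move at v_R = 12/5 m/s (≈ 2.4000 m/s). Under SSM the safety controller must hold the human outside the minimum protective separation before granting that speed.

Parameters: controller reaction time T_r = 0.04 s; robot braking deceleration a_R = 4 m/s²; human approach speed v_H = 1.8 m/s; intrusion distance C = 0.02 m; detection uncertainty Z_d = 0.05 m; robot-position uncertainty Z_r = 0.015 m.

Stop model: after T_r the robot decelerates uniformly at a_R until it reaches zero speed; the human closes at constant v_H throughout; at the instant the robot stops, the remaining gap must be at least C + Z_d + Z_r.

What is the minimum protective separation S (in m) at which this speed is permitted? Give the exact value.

stop time T_s = (12/5)/4 = 0.6000 s
robot covers v_R·T_r = 2.4000·0.0400 = 0.0960 m before braking
robot covers 2.4000·0.6000 − ½·4.0000·0.6000² = 0.7200 m while stopping
person approaches 1.8000·(0.0400+0.6000) = 1.1520 m
margins: 0.0200+0.0500+0.0150 = 0.0850 m
S_min ≈ 0.0960+0.7200+1.1520+0.0850  ⇒  S_min = 2053/1000 m

S_min = 2053/1000 m = 2.0530 m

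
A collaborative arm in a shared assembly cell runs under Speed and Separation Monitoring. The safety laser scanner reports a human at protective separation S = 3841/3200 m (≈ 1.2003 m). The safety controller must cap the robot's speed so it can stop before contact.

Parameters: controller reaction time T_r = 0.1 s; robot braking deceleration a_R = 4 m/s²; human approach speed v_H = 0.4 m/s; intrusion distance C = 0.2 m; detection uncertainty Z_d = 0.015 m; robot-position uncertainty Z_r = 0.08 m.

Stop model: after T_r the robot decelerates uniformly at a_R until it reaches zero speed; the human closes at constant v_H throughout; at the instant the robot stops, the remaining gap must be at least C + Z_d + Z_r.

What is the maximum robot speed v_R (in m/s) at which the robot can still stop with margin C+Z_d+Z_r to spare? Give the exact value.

v_R_max = 39/20 m/s = 1.9500 m/s

at the boundary: (1/8)·v² + (1/5)·v + (-2769/3200) = 0
  disc = (1/5)² − 4·(1/8)·(-2769/3200) = 121/256 ; √disc = 11/16
  v_R = (−(1/5) + 11/16) / (2·(1/8)) = 39/20 m/s
check:
braking lasts T_s = (39/20)/4 = 0.4875 s
reaction-phase robot travel = 1.9500·0.1000 = 0.1950 m
robot covers 1.9500·0.4875 − ½·4.0000·0.4875² = 0.4753 m while stopping
human over T_r+T_s: 0.4000·(0.1000+0.4875) = 0.2350 m
C+Z_d+Z_r = 0.2000+0.0150+0.0800 = 0.2950 m
sum ≈ 0.1950+0.4753+0.2350+0.2950 ≈ 1.2003 m = S ✓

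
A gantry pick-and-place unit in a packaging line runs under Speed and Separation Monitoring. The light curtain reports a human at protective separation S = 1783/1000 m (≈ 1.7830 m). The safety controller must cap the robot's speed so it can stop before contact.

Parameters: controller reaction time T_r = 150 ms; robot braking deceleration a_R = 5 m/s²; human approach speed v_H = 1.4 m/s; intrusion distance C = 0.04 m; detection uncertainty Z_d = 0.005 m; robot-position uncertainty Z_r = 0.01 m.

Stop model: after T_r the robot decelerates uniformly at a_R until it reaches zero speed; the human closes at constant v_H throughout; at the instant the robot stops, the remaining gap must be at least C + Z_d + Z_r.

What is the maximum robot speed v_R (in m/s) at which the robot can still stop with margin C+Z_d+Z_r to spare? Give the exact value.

at the boundary: (1/10)·v² + (43/100)·v + (-759/500) = 0
  disc = (43/100)² − 4·(1/10)·(-759/500) = 7921/10000 ; √disc = 89/100
  v_R = (−(43/100) + 89/100) / (2·(1/10)) = 23/10 m/s
check:
T_s = v_R/a_R = (23/10)/5 = 0.4600 s
reaction-phase robot travel = 2.3000·0.1500 = 0.3450 m
robot covers 2.3000·0.4600 − ½·5.0000·0.4600² = 0.5290 m while stopping
human over T_r+T_s: 1.4000·(0.1500+0.4600) = 0.8540 m
margins: 0.0400+0.0050+0.0100 = 0.0550 m
sum ≈ 0.3450+0.5290+0.8540+0.0550 ≈ 1.7830 m = S ✓

v_R_max = 23/10 m/s = 2.3000 m/s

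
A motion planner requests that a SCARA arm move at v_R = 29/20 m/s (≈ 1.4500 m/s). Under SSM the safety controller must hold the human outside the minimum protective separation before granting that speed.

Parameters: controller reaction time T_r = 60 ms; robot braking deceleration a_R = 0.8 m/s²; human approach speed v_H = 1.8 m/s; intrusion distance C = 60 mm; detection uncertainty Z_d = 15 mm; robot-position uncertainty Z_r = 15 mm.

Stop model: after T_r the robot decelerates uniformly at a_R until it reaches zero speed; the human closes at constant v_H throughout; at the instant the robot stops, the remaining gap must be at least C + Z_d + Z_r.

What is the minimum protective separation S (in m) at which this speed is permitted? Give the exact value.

S_min = 15557/3200 m = 4.8616 m

T_s = v_R/a_R = (29/20)/(4/5) = 1.8125 s
robot covers v_R·T_r = 1.4500·0.0600 = 0.0870 m before braking
robot covers 1.4500·1.8125 − ½·0.8000·1.8125² = 1.3141 m while stopping
human over T_r+T_s: 1.8000·(0.0600+1.8125) = 3.3705 m
margins: 0.0600+0.0150+0.0150 = 0.0900 m
S_min ≈ 0.0870+1.3141+3.3705+0.0900  ⇒  S_min = 15557/3200 m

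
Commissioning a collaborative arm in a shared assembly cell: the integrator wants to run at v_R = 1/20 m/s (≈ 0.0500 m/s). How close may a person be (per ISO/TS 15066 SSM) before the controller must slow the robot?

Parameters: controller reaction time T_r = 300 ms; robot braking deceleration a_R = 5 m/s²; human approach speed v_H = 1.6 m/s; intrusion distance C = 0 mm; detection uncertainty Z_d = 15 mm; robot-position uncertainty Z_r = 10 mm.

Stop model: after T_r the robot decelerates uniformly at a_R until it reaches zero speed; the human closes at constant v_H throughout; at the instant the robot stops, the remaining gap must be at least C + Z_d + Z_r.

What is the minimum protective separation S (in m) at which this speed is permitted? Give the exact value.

stop time T_s = (1/20)/5 = 0.0100 s
robot in T_r: 0.0500·0.3000 = 0.0150 m
braking distance = 0.0500²/(2·5.0000) = 0.0003 m
human over T_r+T_s: 1.6000·(0.3000+0.0100) = 0.4960 m
residual clearance needed = 0.0000+0.0150+0.0100 = 0.0250 m
S_min ≈ 0.0150+0.0003+0.4960+0.0250  ⇒  S_min = 429/800 m

S_min = 429/800 m = 0.5363 m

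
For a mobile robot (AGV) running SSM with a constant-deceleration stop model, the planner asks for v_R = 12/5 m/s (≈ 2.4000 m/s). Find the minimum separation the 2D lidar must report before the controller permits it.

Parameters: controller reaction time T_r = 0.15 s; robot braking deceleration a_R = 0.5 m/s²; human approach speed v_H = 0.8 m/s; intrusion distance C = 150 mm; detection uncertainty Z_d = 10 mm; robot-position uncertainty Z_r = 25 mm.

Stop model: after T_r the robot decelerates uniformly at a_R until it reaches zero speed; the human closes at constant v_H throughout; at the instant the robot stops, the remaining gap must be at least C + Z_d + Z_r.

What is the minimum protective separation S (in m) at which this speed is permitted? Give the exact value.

S_min = 2053/200 m = 10.2650 m

braking lasts T_s = (12/5)/(1/2) = 4.8000 s
robot covers v_R·T_r = 2.4000·0.1500 = 0.3600 m before braking
robot under decel: 2.4000²/(2·0.5000) = 5.7600 m
human over T_r+T_s: 0.8000·(0.1500+4.8000) = 3.9600 m
margins: 0.1500+0.0100+0.0250 = 0.1850 m
S_min ≈ 0.3600+5.7600+3.9600+0.1850  ⇒  S_min = 2053/200 m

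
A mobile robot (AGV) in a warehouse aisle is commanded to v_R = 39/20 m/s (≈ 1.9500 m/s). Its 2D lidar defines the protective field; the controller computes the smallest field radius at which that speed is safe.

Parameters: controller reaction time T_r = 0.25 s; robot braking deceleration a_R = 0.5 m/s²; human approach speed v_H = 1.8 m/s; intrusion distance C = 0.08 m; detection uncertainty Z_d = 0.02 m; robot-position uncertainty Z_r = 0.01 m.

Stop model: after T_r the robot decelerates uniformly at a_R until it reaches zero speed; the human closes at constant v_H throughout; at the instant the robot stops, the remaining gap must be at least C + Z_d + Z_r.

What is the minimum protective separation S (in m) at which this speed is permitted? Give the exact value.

stop time T_s = (39/20)/(1/2) = 3.9000 s
reaction-phase robot travel = 1.9500·0.2500 = 0.4875 m
robot covers 1.9500·3.9000 − ½·0.5000·3.9000² = 3.8025 m while stopping
human over T_r+T_s: 1.8000·(0.2500+3.9000) = 7.4700 m
C+Z_d+Z_r = 0.0800+0.0200+0.0100 = 0.1100 m
S_min ≈ 0.4875+3.8025+7.4700+0.1100  ⇒  S_min = 1187/100 m

S_min = 1187/100 m = 11.8700 m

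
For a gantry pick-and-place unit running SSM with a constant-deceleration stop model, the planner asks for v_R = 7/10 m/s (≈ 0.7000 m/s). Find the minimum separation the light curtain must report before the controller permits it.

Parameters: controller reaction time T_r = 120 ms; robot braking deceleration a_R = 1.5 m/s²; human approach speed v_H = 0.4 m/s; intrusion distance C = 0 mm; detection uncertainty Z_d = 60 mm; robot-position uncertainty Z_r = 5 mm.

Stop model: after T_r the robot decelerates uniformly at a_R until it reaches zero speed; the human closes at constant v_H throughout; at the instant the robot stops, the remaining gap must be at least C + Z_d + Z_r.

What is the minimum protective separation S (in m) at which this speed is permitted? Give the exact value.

S_min = 547/1000 m = 0.5470 m

T_s = v_R/a_R = (7/10)/(3/2) = 0.4667 s
robot covers v_R·T_r = 0.7000·0.1200 = 0.0840 m before braking
braking distance = 0.7000²/(2·1.5000) = 0.1633 m
human closes 0.4000·0.5867 = 0.2347 m
C+Z_d+Z_r = 0.0000+0.0600+0.0050 = 0.0650 m
S_min ≈ 0.0840+0.1633+0.2347+0.0650  ⇒  S_min = 547/1000 m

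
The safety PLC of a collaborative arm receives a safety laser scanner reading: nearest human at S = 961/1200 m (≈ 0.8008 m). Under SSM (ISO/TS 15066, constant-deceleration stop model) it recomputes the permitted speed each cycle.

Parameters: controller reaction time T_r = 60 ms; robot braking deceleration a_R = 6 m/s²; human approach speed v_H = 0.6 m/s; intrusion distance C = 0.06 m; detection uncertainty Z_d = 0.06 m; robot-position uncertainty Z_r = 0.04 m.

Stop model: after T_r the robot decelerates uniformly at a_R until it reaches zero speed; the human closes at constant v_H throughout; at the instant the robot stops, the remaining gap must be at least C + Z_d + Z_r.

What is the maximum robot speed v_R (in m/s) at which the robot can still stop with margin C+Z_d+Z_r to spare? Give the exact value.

v_R_max = 19/10 m/s = 1.9000 m/s

collect terms ⇒ (1/12)·v_R² + (4/25)·v_R + (-3629/6000) = 0
  disc = (4/25)² − 4·(1/12)·(-3629/6000) = 20449/90000 ; √disc = 143/300
  v_R = (−(4/25) + 143/300) / (2·(1/12)) = 19/10 m/s
check:
T_s = v_R/a_R = (19/10)/6 = 0.3167 s
reaction-phase robot travel = 1.9000·0.0600 = 0.1140 m
robot covers 1.9000·0.3167 − ½·6.0000·0.3167² = 0.3008 m while stopping
person approaches 0.6000·(0.0600+0.3167) = 0.2260 m
residual clearance needed = 0.0600+0.0600+0.0400 = 0.1600 m
sum ≈ 0.1140+0.3008+0.2260+0.1600 ≈ 0.8008 m = S ✓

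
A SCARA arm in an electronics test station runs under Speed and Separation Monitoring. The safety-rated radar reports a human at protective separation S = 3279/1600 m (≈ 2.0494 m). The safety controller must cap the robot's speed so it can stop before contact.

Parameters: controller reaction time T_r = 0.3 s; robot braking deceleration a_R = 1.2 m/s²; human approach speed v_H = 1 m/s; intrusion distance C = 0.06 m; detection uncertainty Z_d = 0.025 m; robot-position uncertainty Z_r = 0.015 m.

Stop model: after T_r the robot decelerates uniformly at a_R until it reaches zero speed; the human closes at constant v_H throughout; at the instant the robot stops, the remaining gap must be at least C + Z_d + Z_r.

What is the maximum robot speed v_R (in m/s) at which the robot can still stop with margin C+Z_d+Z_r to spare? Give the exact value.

v_R_max = 21/20 m/s = 1.0500 m/s

quadratic (5/12)·v² + (17/15)·v + (-2639/1600) = 0
  disc = (17/15)² − 4·(5/12)·(-2639/1600) = 58081/14400 ; √disc = 241/120
  v_R = (−(17/15) + 241/120) / (2·(5/12)) = 21/20 m/s
check:
stop time T_s = (21/20)/(6/5) = 0.8750 s
robot in T_r: 1.0500·0.3000 = 0.3150 m
robot covers 1.0500·0.8750 − ½·1.2000·0.8750² = 0.4594 m while stopping
human over T_r+T_s: 1.0000·(0.3000+0.8750) = 1.1750 m
residual clearance needed = 0.0600+0.0250+0.0150 = 0.1000 m
sum ≈ 0.3150+0.4594+1.1750+0.1000 ≈ 2.0494 m = S ✓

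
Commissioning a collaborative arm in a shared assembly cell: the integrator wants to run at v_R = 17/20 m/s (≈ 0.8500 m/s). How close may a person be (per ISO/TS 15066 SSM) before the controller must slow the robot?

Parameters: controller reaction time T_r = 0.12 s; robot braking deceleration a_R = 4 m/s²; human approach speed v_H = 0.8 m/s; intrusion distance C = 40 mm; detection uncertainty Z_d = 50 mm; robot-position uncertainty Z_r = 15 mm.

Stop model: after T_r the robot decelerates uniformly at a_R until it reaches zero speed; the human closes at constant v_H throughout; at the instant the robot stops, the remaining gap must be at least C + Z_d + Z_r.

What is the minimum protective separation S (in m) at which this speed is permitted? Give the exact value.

S_min = 9013/16000 m = 0.5633 m

T_s = v_R/a_R = (17/20)/4 = 0.2125 s
robot in T_r: 0.8500·0.1200 = 0.1020 m
robot under decel: 0.8500²/(2·4.0000) = 0.0903 m
person approaches 0.8000·(0.1200+0.2125) = 0.2660 m
residual clearance needed = 0.0400+0.0500+0.0150 = 0.1050 m
S_min ≈ 0.1020+0.0903+0.2660+0.1050  ⇒  S_min = 9013/16000 m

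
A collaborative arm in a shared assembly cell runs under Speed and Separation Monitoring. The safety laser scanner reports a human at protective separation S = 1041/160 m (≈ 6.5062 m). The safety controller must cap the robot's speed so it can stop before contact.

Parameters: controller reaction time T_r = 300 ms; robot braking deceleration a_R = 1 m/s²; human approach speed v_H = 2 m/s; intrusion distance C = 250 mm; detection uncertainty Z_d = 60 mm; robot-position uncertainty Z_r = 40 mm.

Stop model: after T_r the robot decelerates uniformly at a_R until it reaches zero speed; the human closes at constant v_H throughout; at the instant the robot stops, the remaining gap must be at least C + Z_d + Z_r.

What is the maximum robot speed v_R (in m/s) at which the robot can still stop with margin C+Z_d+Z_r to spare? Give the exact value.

at the boundary: (1/2)·v² + (23/10)·v + (-889/160) = 0
  disc = (23/10)² − 4·(1/2)·(-889/160) = 6561/400 ; √disc = 81/20
  v_R = (−(23/10) + 81/20) / (2·(1/2)) = 7/4 m/s
check:
stop time T_s = (7/4)/1 = 1.7500 s
robot covers v_R·T_r = 1.7500·0.3000 = 0.5250 m before braking
robot covers 1.7500·1.7500 − ½·1.0000·1.7500² = 1.5312 m while stopping
person approaches 2.0000·(0.3000+1.7500) = 4.1000 m
residual clearance needed = 0.2500+0.0600+0.0400 = 0.3500 m
sum ≈ 0.5250+1.5312+4.1000+0.3500 ≈ 6.5062 m = S ✓

v_R_max = 7/4 m/s = 1.7500 m/s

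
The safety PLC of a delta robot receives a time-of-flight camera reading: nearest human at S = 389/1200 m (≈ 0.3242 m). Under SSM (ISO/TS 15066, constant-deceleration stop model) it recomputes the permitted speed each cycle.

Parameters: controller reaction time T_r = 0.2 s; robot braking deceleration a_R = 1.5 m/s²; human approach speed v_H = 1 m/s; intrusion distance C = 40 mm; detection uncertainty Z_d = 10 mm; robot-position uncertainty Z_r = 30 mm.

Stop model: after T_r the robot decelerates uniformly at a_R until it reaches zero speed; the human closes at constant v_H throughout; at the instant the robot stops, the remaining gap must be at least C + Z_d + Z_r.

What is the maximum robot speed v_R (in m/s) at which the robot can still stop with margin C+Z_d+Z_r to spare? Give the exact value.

v_R_max = 1/20 m/s = 0.0500 m/s

at the boundary: (1/3)·v² + (13/15)·v + (-53/1200) = 0
  disc = (13/15)² − 4·(1/3)·(-53/1200) = 81/100 ; √disc = 9/10
  v_R = (−(13/15) + 9/10) / (2·(1/3)) = 1/20 m/s
check:
T_s = v_R/a_R = (1/20)/(3/2) = 0.0333 s
robot covers v_R·T_r = 0.0500·0.2000 = 0.0100 m before braking
robot under decel: 0.0500²/(2·1.5000) = 0.0008 m
human closes 1.0000·0.2333 = 0.2333 m
residual clearance needed = 0.0400+0.0100+0.0300 = 0.0800 m
sum ≈ 0.0100+0.0008+0.2333+0.0800 ≈ 0.3242 m = S ✓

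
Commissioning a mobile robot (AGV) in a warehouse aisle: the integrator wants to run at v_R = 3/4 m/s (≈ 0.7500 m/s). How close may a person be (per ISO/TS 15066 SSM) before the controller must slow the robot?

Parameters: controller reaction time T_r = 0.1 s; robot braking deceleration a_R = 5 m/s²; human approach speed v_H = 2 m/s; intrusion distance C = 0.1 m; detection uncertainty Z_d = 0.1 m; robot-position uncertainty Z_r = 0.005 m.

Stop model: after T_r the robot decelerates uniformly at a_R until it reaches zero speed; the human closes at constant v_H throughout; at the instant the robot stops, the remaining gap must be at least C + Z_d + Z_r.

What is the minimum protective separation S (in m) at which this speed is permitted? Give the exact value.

braking lasts T_s = (3/4)/5 = 0.1500 s
reaction-phase robot travel = 0.7500·0.1000 = 0.0750 m
robot under decel: 0.7500²/(2·5.0000) = 0.0563 m
human over T_r+T_s: 2.0000·(0.1000+0.1500) = 0.5000 m
margins: 0.1000+0.1000+0.0050 = 0.2050 m
S_min ≈ 0.0750+0.0563+0.5000+0.2050  ⇒  S_min = 669/800 m

S_min = 669/800 m = 0.8363 m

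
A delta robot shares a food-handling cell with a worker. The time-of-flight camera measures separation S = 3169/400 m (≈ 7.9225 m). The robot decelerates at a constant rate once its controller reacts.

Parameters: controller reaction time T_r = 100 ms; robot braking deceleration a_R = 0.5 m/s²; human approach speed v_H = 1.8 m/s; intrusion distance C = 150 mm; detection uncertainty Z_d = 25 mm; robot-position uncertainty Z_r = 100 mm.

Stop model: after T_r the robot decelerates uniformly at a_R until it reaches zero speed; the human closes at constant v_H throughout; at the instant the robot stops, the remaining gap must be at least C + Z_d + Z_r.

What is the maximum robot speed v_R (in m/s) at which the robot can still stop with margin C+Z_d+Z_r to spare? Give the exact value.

quadratic (1)·v² + (37/10)·v + (-2987/400) = 0
  disc = (37/10)² − 4·(1)·(-2987/400) = 1089/25 ; √disc = 33/5
  v_R = (−(37/10) + 33/5) / (2·(1)) = 29/20 m/s
check:
braking lasts T_s = (29/20)/(1/2) = 2.9000 s
robot in T_r: 1.4500·0.1000 = 0.1450 m
braking distance = 1.4500²/(2·0.5000) = 2.1025 m
human closes 1.8000·3.0000 = 5.4000 m
margins: 0.1500+0.0250+0.1000 = 0.2750 m
sum ≈ 0.1450+2.1025+5.4000+0.2750 ≈ 7.9225 m = S ✓

v_R_max = 29/20 m/s = 1.4500 m/s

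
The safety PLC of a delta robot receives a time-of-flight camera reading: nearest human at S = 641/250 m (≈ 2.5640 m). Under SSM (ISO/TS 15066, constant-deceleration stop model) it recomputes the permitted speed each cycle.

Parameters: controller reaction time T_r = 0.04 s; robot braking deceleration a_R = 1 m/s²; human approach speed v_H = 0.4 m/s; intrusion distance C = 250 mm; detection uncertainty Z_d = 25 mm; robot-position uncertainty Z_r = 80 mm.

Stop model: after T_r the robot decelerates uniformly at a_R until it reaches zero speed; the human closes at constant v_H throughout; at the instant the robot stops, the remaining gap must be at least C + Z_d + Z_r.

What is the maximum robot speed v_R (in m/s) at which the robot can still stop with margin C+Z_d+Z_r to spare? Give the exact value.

v_R_max = 17/10 m/s = 1.7000 m/s

at the boundary: (1/2)·v² + (11/25)·v + (-2193/1000) = 0
  disc = (11/25)² − 4·(1/2)·(-2193/1000) = 11449/2500 ; √disc = 107/50
  v_R = (−(11/25) + 107/50) / (2·(1/2)) = 17/10 m/s
check:
braking lasts T_s = (17/10)/1 = 1.7000 s
reaction-phase robot travel = 1.7000·0.0400 = 0.0680 m
braking distance = 1.7000²/(2·1.0000) = 1.4450 m
person approaches 0.4000·(0.0400+1.7000) = 0.6960 m
margins: 0.2500+0.0250+0.0800 = 0.3550 m
sum ≈ 0.0680+1.4450+0.6960+0.3550 ≈ 2.5640 m = S ✓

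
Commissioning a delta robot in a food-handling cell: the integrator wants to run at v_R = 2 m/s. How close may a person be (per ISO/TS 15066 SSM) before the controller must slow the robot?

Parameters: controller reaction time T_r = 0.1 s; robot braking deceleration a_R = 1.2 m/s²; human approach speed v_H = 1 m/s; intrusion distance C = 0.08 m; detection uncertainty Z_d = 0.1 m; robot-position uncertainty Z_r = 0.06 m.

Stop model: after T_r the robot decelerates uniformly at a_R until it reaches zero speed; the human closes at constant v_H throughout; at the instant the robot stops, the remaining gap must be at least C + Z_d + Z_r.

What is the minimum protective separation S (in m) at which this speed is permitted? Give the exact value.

S_min = 581/150 m = 3.8733 m

T_s = v_R/a_R = 2/(6/5) = 1.6667 s
reaction-phase robot travel = 2.0000·0.1000 = 0.2000 m
braking distance = 2.0000²/(2·1.2000) = 1.6667 m
human over T_r+T_s: 1.0000·(0.1000+1.6667) = 1.7667 m
margins: 0.0800+0.1000+0.0600 = 0.2400 m
S_min ≈ 0.2000+1.6667+1.7667+0.2400  ⇒  S_min = 581/150 m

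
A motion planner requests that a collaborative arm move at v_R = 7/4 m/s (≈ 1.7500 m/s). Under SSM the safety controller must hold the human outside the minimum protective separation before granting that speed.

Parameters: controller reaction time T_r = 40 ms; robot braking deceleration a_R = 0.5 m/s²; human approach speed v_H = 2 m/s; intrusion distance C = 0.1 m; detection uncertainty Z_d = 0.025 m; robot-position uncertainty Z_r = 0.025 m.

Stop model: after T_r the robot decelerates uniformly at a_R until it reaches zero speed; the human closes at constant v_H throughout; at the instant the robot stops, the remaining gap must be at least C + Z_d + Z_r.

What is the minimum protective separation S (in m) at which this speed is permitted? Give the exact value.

stop time T_s = (7/4)/(1/2) = 3.5000 s
robot covers v_R·T_r = 1.7500·0.0400 = 0.0700 m before braking
braking distance = 1.7500²/(2·0.5000) = 3.0625 m
human over T_r+T_s: 2.0000·(0.0400+3.5000) = 7.0800 m
margins: 0.1000+0.0250+0.0250 = 0.1500 m
S_min ≈ 0.0700+3.0625+7.0800+0.1500  ⇒  S_min = 829/80 m

S_min = 829/80 m = 10.3625 m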